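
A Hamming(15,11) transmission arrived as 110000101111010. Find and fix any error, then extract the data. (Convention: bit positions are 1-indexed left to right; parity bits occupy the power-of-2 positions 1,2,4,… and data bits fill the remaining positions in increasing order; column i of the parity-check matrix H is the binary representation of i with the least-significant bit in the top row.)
Syndrome s = H · r^T (mod 2), r = 110000101111010:
  s[0] = (101010101010101)·(110000101111010) mod 2 = 1+0+0+0+0+0+1+0+1+0+1+0+0+0+0 mod 2 = 0
  s[1] = (011001100110011)·(110000101111010) mod 2 = 0+1+0+0+0+0+1+0+0+1+1+0+0+1+0 mod 2 = 1
  s[2] = (000111100001111)·(110000101111010) mod 2 = 0+0+0+0+0+0+1+0+0+0+0+1+0+1+0 mod 2 = 1
  s[3] = (000000011111111)·(110000101111010) mod 2 = 0+0+0+0+0+0+0+0+1+1+1+1+0+1+0 mod 2 = 1
Syndrome = 0111
Column 14 of H equals this syndrome → error at bit 14 (1-indexed).
Flip bit 14: 110000101111010 → 110000101111000
Extract data bits at positions {3,5,6,7,9,10,11,12,13,14,15}: 00011111000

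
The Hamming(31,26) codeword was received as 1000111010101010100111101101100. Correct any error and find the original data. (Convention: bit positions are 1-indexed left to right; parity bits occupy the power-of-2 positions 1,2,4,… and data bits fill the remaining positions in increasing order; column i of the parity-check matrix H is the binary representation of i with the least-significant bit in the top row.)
Syndrome s = H · r^T (mod 2), r = 1000111010101010100111101101100:
  s[0] = (1010101010101010101010101010101)·(1000111010101010100111101101100) mod 2 = 1+0+0+0+1+0+1+0+1+0+1+0+1+0+1+0+1+0+0+0+1+0+1+0+1+0+0+0+1+0+0 mod 2 = 0
  s[1] = (0110011001100110011001100110011)·(1000111010101010100111101101100) mod 2 = 0+0+0+0+0+1+1+0+0+0+1+0+0+0+1+0+0+0+0+0+0+1+1+0+0+1+0+0+0+0+0 mod 2 = 1
  s[2] = (0001111000011110000111100001111)·(1000111010101010100111101101100) mod 2 = 0+0+0+0+1+1+1+0+0+0+0+0+1+0+1+0+0+0+0+1+1+1+1+0+0+0+0+1+1+0+0 mod 2 = 1
  s[3] = (0000000111111110000000011111111)·(1000111010101010100111101101100) mod 2 = 0+0+0+0+0+0+0+0+1+0+1+0+1+0+1+0+0+0+0+0+0+0+0+0+1+1+0+1+1+0+0 mod 2 = 0
  s[4] = (0000000000000001111111111111111)·(1000111010101010100111101101100) mod 2 = 0+0+0+0+0+0+0+0+0+0+0+0+0+0+0+0+1+0+0+1+1+1+1+0+1+1+0+1+1+0+0 mod 2 = 1
Syndrome = 01101
Column 22 of H equals this syndrome → error at bit 22 (1-indexed).
Flip bit 22: 1000111010101010100111101101100 → 1000111010101010100110101101100
Extract data bits at positions {3,5,6,7,9,10,11,12,13,14,15,17,18,19,20,21,22,23,24,25,26,27,28,29,30,31}: 01111010101100110101101100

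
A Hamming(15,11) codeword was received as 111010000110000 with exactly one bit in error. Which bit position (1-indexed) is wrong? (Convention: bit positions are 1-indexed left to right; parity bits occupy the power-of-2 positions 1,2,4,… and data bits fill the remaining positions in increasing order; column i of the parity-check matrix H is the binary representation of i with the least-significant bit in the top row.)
Syndrome s = H · r^T (mod 2), r = 111010000110000:
  s[0] = (101010101010101)·(111010000110000) mod 2 = 1+0+1+0+1+0+0+0+0+0+1+0+0+0+0 mod 2 = 0
  s[1] = (011001100110011)·(111010000110000) mod 2 = 0+1+1+0+0+0+0+0+0+1+1+0+0+0+0 mod 2 = 0
  s[2] = (000111100001111)·(111010000110000) mod 2 = 0+0+0+0+1+0+0+0+0+0+0+0+0+0+0 mod 2 = 1
  s[3] = (000000011111111)·(111010000110000) mod 2 = 0+0+0+0+0+0+0+0+0+1+1+0+0+0+0 mod 2 = 0
Syndrome = 0010
Column i of H is the binary representation of i, so the syndrome is the binary index of the flipped bit.
Read s = 0010 with s[0] as LSB: 0·2^0 + 0·2^1 + 1·2^2 + 0·2^3 = 4.
Error is at bit position 4.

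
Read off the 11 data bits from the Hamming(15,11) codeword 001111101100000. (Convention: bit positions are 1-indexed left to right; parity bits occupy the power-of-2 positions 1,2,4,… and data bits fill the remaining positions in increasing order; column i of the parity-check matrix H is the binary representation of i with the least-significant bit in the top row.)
Parity bits occupy power-of-2 positions; data bits are at positions {3,5,6,7,9,10,11,12,13,14,15} (1-indexed).
Extract: c[3]=1 c[5]=1 c[6]=1 c[7]=1 c[9]=1 c[10]=1 c[11]=0 c[12]=0 c[13]=0 c[14]=0 c[15]=0
Data = 11111100000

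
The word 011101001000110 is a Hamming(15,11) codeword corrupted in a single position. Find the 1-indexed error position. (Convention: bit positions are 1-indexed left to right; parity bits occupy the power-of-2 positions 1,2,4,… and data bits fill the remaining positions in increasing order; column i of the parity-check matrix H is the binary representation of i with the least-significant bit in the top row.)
Syndrome s = H · r^T (mod 2), r = 011101001000110:
  s[0] = (101010101010101)·(011101001000110) mod 2 = 0+0+1+0+0+0+0+0+1+0+0+0+1+0+0 mod 2 = 1
  s[1] = (011001100110011)·(011101001000110) mod 2 = 0+1+1+0+0+1+0+0+0+0+0+0+0+1+0 mod 2 = 0
  s[2] = (000111100001111)·(011101001000110) mod 2 = 0+0+0+1+0+1+0+0+0+0+0+0+1+1+0 mod 2 = 0
  s[3] = (000000011111111)·(011101001000110) mod 2 = 0+0+0+0+0+0+0+0+1+0+0+0+1+1+0 mod 2 = 1
Syndrome = 1001
Column i of H is the binary representation of i, so the syndrome is the binary index of the flipped bit.
Read s = 1001 with s[0] as LSB: 1·2^0 + 0·2^1 + 0·2^2 + 1·2^3 = 9.
Error is at bit position 9.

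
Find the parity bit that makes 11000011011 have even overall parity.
Sum of data bits: 1+1+0+0+0+0+1+1+0+1+1 = 6.
6 mod 2 = 0, so parity bit = 0.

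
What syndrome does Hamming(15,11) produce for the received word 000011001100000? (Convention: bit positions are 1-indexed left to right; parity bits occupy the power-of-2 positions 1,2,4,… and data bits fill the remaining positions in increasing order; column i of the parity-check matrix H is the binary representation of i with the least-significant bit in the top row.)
Syndrome s = H · r^T (mod 2), r = 000011001100000:
  s[0] = (101010101010101)·(000011001100000) mod 2 = 0+0+0+0+1+0+0+0+1+0+0+0+0+0+0 mod 2 = 0
  s[1] = (011001100110011)·(000011001100000) mod 2 = 0+0+0+0+0+1+0+0+0+1+0+0+0+0+0 mod 2 = 0
  s[2] = (000111100001111)·(000011001100000) mod 2 = 0+0+0+0+1+1+0+0+0+0+0+0+0+0+0 mod 2 = 0
  s[3] = (000000011111111)·(000011001100000) mod 2 = 0+0+0+0+0+0+0+0+1+1+0+0+0+0+0 mod 2 = 0
Syndrome = 0000
s = 0: no error detected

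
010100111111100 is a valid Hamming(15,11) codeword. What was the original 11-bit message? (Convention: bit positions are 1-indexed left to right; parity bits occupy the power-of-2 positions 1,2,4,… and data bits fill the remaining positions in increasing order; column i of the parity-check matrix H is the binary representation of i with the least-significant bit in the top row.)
Parity bits occupy power-of-2 positions; data bits are at positions {3,5,6,7,9,10,11,12,13,14,15} (1-indexed).
Extract: c[3]=0 c[5]=0 c[6]=0 c[7]=1 c[9]=1 c[10]=1 c[11]=1 c[12]=1 c[13]=1 c[14]=0 c[15]=0
Data = 00011111100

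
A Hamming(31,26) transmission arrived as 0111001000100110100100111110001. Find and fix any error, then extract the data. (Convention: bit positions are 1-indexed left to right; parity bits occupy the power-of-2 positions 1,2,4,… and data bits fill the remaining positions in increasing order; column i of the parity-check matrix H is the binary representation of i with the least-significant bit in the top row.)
Syndrome s = H · r^T (mod 2), r = 0111001000100110100100111110001:
  s[0] = (1010101010101010101010101010101)·(0111001000100110100100111110001) mod 2 = 0+0+1+0+0+0+1+0+0+0+1+0+0+0+1+0+1+0+0+0+0+0+1+0+1+0+1+0+0+0+1 mod 2 = 1
  s[1] = (0110011001100110011001100110011)·(0111001000100110100100111110001) mod 2 = 0+1+1+0+0+0+1+0+0+0+1+0+0+1+1+0+0+0+0+0+0+0+1+0+0+1+1+0+0+0+1 mod 2 = 0
  s[2] = (0001111000011110000111100001111)·(0111001000100110100100111110001) mod 2 = 0+0+0+1+0+0+1+0+0+0+0+0+0+1+1+0+0+0+0+1+0+0+1+0+0+0+0+0+0+0+1 mod 2 = 1
  s[3] = (0000000111111110000000011111111)·(0111001000100110100100111110001) mod 2 = 0+0+0+0+0+0+0+0+0+0+1+0+0+1+1+0+0+0+0+0+0+0+0+1+1+1+1+0+0+0+1 mod 2 = 0
  s[4] = (0000000000000001111111111111111)·(0111001000100110100100111110001) mod 2 = 0+0+0+0+0+0+0+0+0+0+0+0+0+0+0+0+1+0+0+1+0+0+1+1+1+1+1+0+0+0+1 mod 2 = 0
Syndrome = 10100
Column 5 of H equals this syndrome → error at bit 5 (1-indexed).
Flip bit 5: 0111001000100110100100111110001 → 0111101000100110100100111110001
Extract data bits at positions {3,5,6,7,9,10,11,12,13,14,15,17,18,19,20,21,22,23,24,25,26,27,28,29,30,31}: 11010010011100100111110001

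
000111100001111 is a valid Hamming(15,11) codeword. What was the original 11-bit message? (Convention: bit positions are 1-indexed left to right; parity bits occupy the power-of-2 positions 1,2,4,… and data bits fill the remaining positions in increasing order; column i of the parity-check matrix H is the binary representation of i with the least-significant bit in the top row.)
Parity bits occupy power-of-2 positions; data bits are at positions {3,5,6,7,9,10,11,12,13,14,15} (1-indexed).
Extract: c[3]=0 c[5]=1 c[6]=1 c[7]=1 c[9]=0 c[10]=0 c[11]=0 c[12]=1 c[13]=1 c[14]=1 c[15]=1
Data = 01110001111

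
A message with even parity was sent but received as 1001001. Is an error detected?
Sum of received bits: 1+0+0+1+0+0+1 = 3; 3 mod 2 = 1. Result is 1 ≠ 0 → error detected.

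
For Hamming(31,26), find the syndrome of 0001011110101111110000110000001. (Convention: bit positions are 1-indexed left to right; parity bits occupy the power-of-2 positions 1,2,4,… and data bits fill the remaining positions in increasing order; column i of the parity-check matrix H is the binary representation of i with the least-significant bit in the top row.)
Syndrome s = H · r^T (mod 2), r = 0001011110101111110000110000001:
  s[0] = (1010101010101010101010101010101)·(0001011110101111110000110000001) mod 2 = 0+0+0+0+0+0+1+0+1+0+1+0+1+0+1+0+1+0+0+0+0+0+1+0+0+0+0+0+0+0+1 mod 2 = 0
  s[1] = (0110011001100110011001100110011)·(0001011110101111110000110000001) mod 2 = 0+0+0+0+0+1+1+0+0+0+1+0+0+1+1+0+0+1+0+0+0+0+1+0+0+0+0+0+0+0+1 mod 2 = 0
  s[2] = (0001111000011110000111100001111)·(0001011110101111110000110000001) mod 2 = 0+0+0+1+0+1+1+0+0+0+0+0+1+1+1+0+0+0+0+0+0+0+1+0+0+0+0+0+0+0+1 mod 2 = 0
  s[3] = (0000000111111110000000011111111)·(0001011110101111110000110000001) mod 2 = 0+0+0+0+0+0+0+1+1+0+1+0+1+1+1+0+0+0+0+0+0+0+0+1+0+0+0+0+0+0+1 mod 2 = 0
  s[4] = (0000000000000001111111111111111)·(0001011110101111110000110000001) mod 2 = 0+0+0+0+0+0+0+0+0+0+0+0+0+0+0+1+1+1+0+0+0+0+1+1+0+0+0+0+0+0+1 mod 2 = 0
Syndrome = 00000
s = 0: no error detected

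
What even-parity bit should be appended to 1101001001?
Sum of data bits: 1+1+0+1+0+0+1+0+0+1 = 5.
5 mod 2 = 1, so parity bit = 1.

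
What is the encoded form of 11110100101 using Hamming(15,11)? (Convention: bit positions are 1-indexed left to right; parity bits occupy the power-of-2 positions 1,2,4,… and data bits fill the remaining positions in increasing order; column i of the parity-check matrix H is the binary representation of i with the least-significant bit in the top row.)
Codeword c = d · G (mod 2), d = 11110100101:
  c[0] = d·G[:,0] = (11110100101)·(11011010101) mod 2 = 1+1+0+1+0+0+0+0+1+0+1 mod 2 = 1
  c[1] = d·G[:,1] = (11110100101)·(10110110011) mod 2 = 1+0+1+1+0+1+0+0+0+0+1 mod 2 = 1
  c[2] = d·G[:,2] = (11110100101)·(10000000000) mod 2 = 1+0+0+0+0+0+0+0+0+0+0 mod 2 = 1
  c[3] = d·G[:,3] = (11110100101)·(01110001111) mod 2 = 0+1+1+1+0+0+0+0+1+0+1 mod 2 = 1
  c[4] = d·G[:,4] = (11110100101)·(01000000000) mod 2 = 0+1+0+0+0+0+0+0+0+0+0 mod 2 = 1
  c[5] = d·G[:,5] = (11110100101)·(00100000000) mod 2 = 0+0+1+0+0+0+0+0+0+0+0 mod 2 = 1
  c[6] = d·G[:,6] = (11110100101)·(00010000000) mod 2 = 0+0+0+1+0+0+0+0+0+0+0 mod 2 = 1
  c[7] = d·G[:,7] = (11110100101)·(00001111111) mod 2 = 0+0+0+0+0+1+0+0+1+0+1 mod 2 = 1
  c[8] = d·G[:,8] = (11110100101)·(00001000000) mod 2 = 0+0+0+0+0+0+0+0+0+0+0 mod 2 = 0
  c[9] = d·G[:,9] = (11110100101)·(00000100000) mod 2 = 0+0+0+0+0+1+0+0+0+0+0 mod 2 = 1
  c[10] = d·G[:,10] = (11110100101)·(00000010000) mod 2 = 0+0+0+0+0+0+0+0+0+0+0 mod 2 = 0
  c[11] = d·G[:,11] = (11110100101)·(00000001000) mod 2 = 0+0+0+0+0+0+0+0+0+0+0 mod 2 = 0
  c[12] = d·G[:,12] = (11110100101)·(00000000100) mod 2 = 0+0+0+0+0+0+0+0+1+0+0 mod 2 = 1
  c[13] = d·G[:,13] = (11110100101)·(00000000010) mod 2 = 0+0+0+0+0+0+0+0+0+0+0 mod 2 = 0
  c[14] = d·G[:,14] = (11110100101)·(00000000001) mod 2 = 0+0+0+0+0+0+0+0+0+0+1 mod 2 = 1
Codeword = 111111110100101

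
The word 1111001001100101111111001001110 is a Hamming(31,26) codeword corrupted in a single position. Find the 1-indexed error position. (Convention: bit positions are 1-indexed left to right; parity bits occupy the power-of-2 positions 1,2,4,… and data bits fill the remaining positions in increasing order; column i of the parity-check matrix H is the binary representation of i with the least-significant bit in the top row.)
Syndrome s = H · r^T (mod 2), r = 1111001001100101111111001001110:
  s[0] = (1010101010101010101010101010101)·(1111001001100101111111001001110) mod 2 = 1+0+1+0+0+0+1+0+0+0+1+0+0+0+0+0+1+0+1+0+1+0+0+0+1+0+0+0+1+0+0 mod 2 = 1
  s[1] = (0110011001100110011001100110011)·(1111001001100101111111001001110) mod 2 = 0+1+1+0+0+0+1+0+0+1+1+0+0+1+0+0+0+1+1+0+0+1+0+0+0+0+0+0+0+1+0 mod 2 = 0
  s[2] = (0001111000011110000111100001111)·(1111001001100101111111001001110) mod 2 = 0+0+0+1+0+0+1+0+0+0+0+0+0+1+0+0+0+0+0+1+1+1+0+0+0+0+0+1+1+1+0 mod 2 = 1
  s[3] = (0000000111111110000000011111111)·(1111001001100101111111001001110) mod 2 = 0+0+0+0+0+0+0+0+0+1+1+0+0+1+0+0+0+0+0+0+0+0+0+0+1+0+0+1+1+1+0 mod 2 = 1
  s[4] = (0000000000000001111111111111111)·(1111001001100101111111001001110) mod 2 = 0+0+0+0+0+0+0+0+0+0+0+0+0+0+0+1+1+1+1+1+1+1+0+0+1+0+0+1+1+1+0 mod 2 = 1
Syndrome = 10111
Column i of H is the binary representation of i, so the syndrome is the binary index of the flipped bit.
Read s = 10111 with s[0] as LSB: 1·2^0 + 0·2^1 + 1·2^2 + 1·2^3 + 1·2^4 = 29.
Error is at bit position 29.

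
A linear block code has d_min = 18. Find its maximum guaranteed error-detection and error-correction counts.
(a) Detection requires d_min ≥ e+1, so e ≤ d_min − 1 = 17.
(b) Correction requires d_min ≥ 2t+1, so t ≤ ⌊(d_min − 1)/2⌋ = ⌊17/2⌋ = 8.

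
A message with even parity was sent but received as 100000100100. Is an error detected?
Sum of received bits: 1+0+0+0+0+0+1+0+0+1+0+0 = 3; 3 mod 2 = 1. Result is 1 ≠ 0 → error detected.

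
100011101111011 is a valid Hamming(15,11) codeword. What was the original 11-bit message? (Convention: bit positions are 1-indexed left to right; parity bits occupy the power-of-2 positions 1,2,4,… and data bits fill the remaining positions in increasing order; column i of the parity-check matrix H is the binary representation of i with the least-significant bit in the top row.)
Parity bits occupy power-of-2 positions; data bits are at positions {3,5,6,7,9,10,11,12,13,14,15} (1-indexed).
Extract: c[3]=0 c[5]=1 c[6]=1 c[7]=1 c[9]=1 c[10]=1 c[11]=1 c[12]=1 c[13]=0 c[14]=1 c[15]=1
Data = 01111111011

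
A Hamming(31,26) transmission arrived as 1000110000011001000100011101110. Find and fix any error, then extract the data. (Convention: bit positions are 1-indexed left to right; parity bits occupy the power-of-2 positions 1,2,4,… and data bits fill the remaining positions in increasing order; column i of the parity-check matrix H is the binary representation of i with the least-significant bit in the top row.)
Syndrome s = H · r^T (mod 2), r = 1000110000011001000100011101110:
  s[0] = (1010101010101010101010101010101)·(1000110000011001000100011101110) mod 2 = 1+0+0+0+1+0+0+0+0+0+0+0+1+0+0+0+0+0+0+0+0+0+0+0+1+0+0+0+1+0+0 mod 2 = 1
  s[1] = (0110011001100110011001100110011)·(1000110000011001000100011101110) mod 2 = 0+0+0+0+0+1+0+0+0+0+0+0+0+0+0+0+0+0+0+0+0+0+0+0+0+1+0+0+0+1+0 mod 2 = 1
  s[2] = (0001111000011110000111100001111)·(1000110000011001000100011101110) mod 2 = 0+0+0+0+1+1+0+0+0+0+0+1+1+0+0+0+0+0+0+1+0+0+0+0+0+0+0+1+1+1+0 mod 2 = 0
  s[3] = (0000000111111110000000011111111)·(1000110000011001000100011101110) mod 2 = 0+0+0+0+0+0+0+0+0+0+0+1+1+0+0+0+0+0+0+0+0+0+0+1+1+1+0+1+1+1+0 mod 2 = 0
  s[4] = (0000000000000001111111111111111)·(1000110000011001000100011101110) mod 2 = 0+0+0+0+0+0+0+0+0+0+0+0+0+0+0+1+0+0+0+1+0+0+0+1+1+1+0+1+1+1+0 mod 2 = 0
Syndrome = 11000
Column 3 of H equals this syndrome → error at bit 3 (1-indexed).
Flip bit 3: 1000110000011001000100011101110 → 1010110000011001000100011101110
Extract data bits at positions {3,5,6,7,9,10,11,12,13,14,15,17,18,19,20,21,22,23,24,25,26,27,28,29,30,31}: 11100001100000100011101110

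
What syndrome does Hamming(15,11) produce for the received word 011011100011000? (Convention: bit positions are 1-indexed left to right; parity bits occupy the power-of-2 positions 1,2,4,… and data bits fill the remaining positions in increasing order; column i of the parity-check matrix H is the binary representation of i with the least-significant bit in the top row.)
Syndrome s = H · r^T (mod 2), r = 011011100011000:
  s[0] = (101010101010101)·(011011100011000) mod 2 = 0+0+1+0+1+0+1+0+0+0+1+0+0+0+0 mod 2 = 0
  s[1] = (011001100110011)·(011011100011000) mod 2 = 0+1+1+0+0+1+1+0+0+0+1+0+0+0+0 mod 2 = 1
  s[2] = (000111100001111)·(011011100011000) mod 2 = 0+0+0+0+1+1+1+0+0+0+0+1+0+0+0 mod 2 = 0
  s[3] = (000000011111111)·(011011100011000) mod 2 = 0+0+0+0+0+0+0+0+0+0+1+1+0+0+0 mod 2 = 0
Syndrome = 0100
Non-zero syndrome: error at position 2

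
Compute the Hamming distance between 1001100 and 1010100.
XOR = 0011000, count of 1s = 2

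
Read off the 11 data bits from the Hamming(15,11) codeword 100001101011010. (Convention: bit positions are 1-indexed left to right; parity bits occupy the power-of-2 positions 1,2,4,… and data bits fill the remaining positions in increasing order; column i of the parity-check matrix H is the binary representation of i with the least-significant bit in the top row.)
Parity bits occupy power-of-2 positions; data bits are at positions {3,5,6,7,9,10,11,12,13,14,15} (1-indexed).
Extract: c[3]=0 c[5]=0 c[6]=1 c[7]=1 c[9]=1 c[10]=0 c[11]=1 c[12]=1 c[13]=0 c[14]=1 c[15]=0
Data = 00111011010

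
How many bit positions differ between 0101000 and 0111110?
XOR = 0010110, count of 1s = 3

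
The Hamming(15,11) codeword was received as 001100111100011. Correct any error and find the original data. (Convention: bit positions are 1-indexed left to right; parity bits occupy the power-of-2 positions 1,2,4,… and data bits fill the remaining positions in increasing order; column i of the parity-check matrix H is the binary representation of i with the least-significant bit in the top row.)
Syndrome s = H · r^T (mod 2), r = 001100111100011:
  s[0] = (101010101010101)·(001100111100011) mod 2 = 0+0+1+0+0+0+1+0+1+0+0+0+0+0+1 mod 2 = 0
  s[1] = (011001100110011)·(001100111100011) mod 2 = 0+0+1+0+0+0+1+0+0+1+0+0+0+1+1 mod 2 = 1
  s[2] = (000111100001111)·(001100111100011) mod 2 = 0+0+0+1+0+0+1+0+0+0+0+0+0+1+1 mod 2 = 0
  s[3] = (000000011111111)·(001100111100011) mod 2 = 0+0+0+0+0+0+0+1+1+1+0+0+0+1+1 mod 2 = 1
Syndrome = 0101
Column 10 of H equals this syndrome → error at bit 10 (1-indexed).
Flip bit 10: 001100111100011 → 001100111000011
Extract data bits at positions {3,5,6,7,9,10,11,12,13,14,15}: 10011000011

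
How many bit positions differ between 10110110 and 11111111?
XOR = 01001001, count of 1s = 3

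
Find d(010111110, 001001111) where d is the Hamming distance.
XOR = 011110001, count of 1s = 5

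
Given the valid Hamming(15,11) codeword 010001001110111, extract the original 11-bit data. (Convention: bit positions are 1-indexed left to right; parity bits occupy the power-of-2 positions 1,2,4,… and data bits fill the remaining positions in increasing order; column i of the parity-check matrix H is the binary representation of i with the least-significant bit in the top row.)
Parity bits occupy power-of-2 positions; data bits are at positions {3,5,6,7,9,10,11,12,13,14,15} (1-indexed).
Extract: c[3]=0 c[5]=0 c[6]=1 c[7]=0 c[9]=1 c[10]=1 c[11]=1 c[12]=0 c[13]=1 c[14]=1 c[15]=1
Data = 00101110111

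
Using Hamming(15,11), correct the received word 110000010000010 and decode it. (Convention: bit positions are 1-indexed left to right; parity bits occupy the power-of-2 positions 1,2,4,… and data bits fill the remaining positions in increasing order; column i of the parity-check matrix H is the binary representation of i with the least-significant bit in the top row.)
Syndrome s = H · r^T (mod 2), r = 110000010000010:
  s[0] = (101010101010101)·(110000010000010) mod 2 = 1+0+0+0+0+0+0+0+0+0+0+0+0+0+0 mod 2 = 1
  s[1] = (011001100110011)·(110000010000010) mod 2 = 0+1+0+0+0+0+0+0+0+0+0+0+0+1+0 mod 2 = 0
  s[2] = (000111100001111)·(110000010000010) mod 2 = 0+0+0+0+0+0+0+0+0+0+0+0+0+1+0 mod 2 = 1
  s[3] = (000000011111111)·(110000010000010) mod 2 = 0+0+0+0+0+0+0+1+0+0+0+0+0+1+0 mod 2 = 0
Syndrome = 1010
Column 5 of H equals this syndrome → error at bit 5 (1-indexed).
Flip bit 5: 110000010000010 → 110010010000010
Extract data bits at positions {3,5,6,7,9,10,11,12,13,14,15}: 01000000010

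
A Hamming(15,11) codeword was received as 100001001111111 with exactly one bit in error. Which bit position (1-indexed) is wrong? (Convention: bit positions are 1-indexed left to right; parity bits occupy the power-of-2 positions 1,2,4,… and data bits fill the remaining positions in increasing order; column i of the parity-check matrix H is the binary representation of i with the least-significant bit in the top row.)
Syndrome s = H · r^T (mod 2), r = 100001001111111:
  s[0] = (101010101010101)·(100001001111111) mod 2 = 1+0+0+0+0+0+0+0+1+0+1+0+1+0+1 mod 2 = 1
  s[1] = (011001100110011)·(100001001111111) mod 2 = 0+0+0+0+0+1+0+0+0+1+1+0+0+1+1 mod 2 = 1
  s[2] = (000111100001111)·(100001001111111) mod 2 = 0+0+0+0+0+1+0+0+0+0+0+1+1+1+1 mod 2 = 1
  s[3] = (000000011111111)·(100001001111111) mod 2 = 0+0+0+0+0+0+0+0+1+1+1+1+1+1+1 mod 2 = 1
Syndrome = 1111
Column i of H is the binary representation of i, so the syndrome is the binary index of the flipped bit.
Read s = 1111 with s[0] as LSB: 1·2^0 + 1·2^1 + 1·2^2 + 1·2^3 = 15.
Error is at bit position 15.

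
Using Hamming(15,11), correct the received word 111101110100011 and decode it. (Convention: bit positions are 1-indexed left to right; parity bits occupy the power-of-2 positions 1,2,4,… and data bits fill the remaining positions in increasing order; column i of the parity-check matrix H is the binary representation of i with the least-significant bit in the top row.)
Syndrome s = H · r^T (mod 2), r = 111101110100011:
  s[0] = (101010101010101)·(111101110100011) mod 2 = 1+0+1+0+0+0+1+0+0+0+0+0+0+0+1 mod 2 = 0
  s[1] = (011001100110011)·(111101110100011) mod 2 = 0+1+1+0+0+1+1+0+0+1+0+0+0+1+1 mod 2 = 1
  s[2] = (000111100001111)·(111101110100011) mod 2 = 0+0+0+1+0+1+1+0+0+0+0+0+0+1+1 mod 2 = 1
  s[3] = (000000011111111)·(111101110100011) mod 2 = 0+0+0+0+0+0+0+1+0+1+0+0+0+1+1 mod 2 = 0
Syndrome = 0110
Column 6 of H equals this syndrome → error at bit 6 (1-indexed).
Flip bit 6: 111101110100011 → 111100110100011
Extract data bits at positions {3,5,6,7,9,10,11,12,13,14,15}: 10010100011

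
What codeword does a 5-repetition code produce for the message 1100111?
Repeat each bit 5× and concatenate:
1→11111  1→11111  0→00000  0→00000  1→11111  1→11111  1→11111
Codeword = 11111111110000000000111111111111111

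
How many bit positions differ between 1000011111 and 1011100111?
XOR = 0011111000, count of 1s = 5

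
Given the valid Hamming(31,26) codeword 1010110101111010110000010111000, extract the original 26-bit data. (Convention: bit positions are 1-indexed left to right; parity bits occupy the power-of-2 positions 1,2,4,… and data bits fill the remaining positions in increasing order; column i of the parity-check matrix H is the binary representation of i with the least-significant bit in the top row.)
Parity bits occupy power-of-2 positions; data bits are at positions {3,5,6,7,9,10,11,12,13,14,15,17,18,19,20,21,22,23,24,25,26,27,28,29,30,31} (1-indexed).
Extract: c[3]=1 c[5]=1 c[6]=1 c[7]=0 c[9]=0 c[10]=1 c[11]=1 c[12]=1 c[13]=1 c[14]=0 c[15]=1 c[17]=1 c[18]=1 c[19]=0 c[20]=0 c[21]=0 c[22]=0 c[23]=0 c[24]=1 c[25]=0 c[26]=1 c[27]=1 c[28]=1 c[29]=0 c[30]=0 c[31]=0
Data = 11100111101110000010111000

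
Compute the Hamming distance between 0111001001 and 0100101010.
XOR = 0011100011, count of 1s = 5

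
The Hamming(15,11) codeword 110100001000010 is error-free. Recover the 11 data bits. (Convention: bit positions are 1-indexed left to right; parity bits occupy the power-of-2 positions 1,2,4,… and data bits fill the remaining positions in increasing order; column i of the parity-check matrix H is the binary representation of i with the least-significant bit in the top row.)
Parity bits occupy power-of-2 positions; data bits are at positions {3,5,6,7,9,10,11,12,13,14,15} (1-indexed).
Extract: c[3]=0 c[5]=0 c[6]=0 c[7]=0 c[9]=1 c[10]=0 c[11]=0 c[12]=0 c[13]=0 c[14]=1 c[15]=0
Data = 00001000010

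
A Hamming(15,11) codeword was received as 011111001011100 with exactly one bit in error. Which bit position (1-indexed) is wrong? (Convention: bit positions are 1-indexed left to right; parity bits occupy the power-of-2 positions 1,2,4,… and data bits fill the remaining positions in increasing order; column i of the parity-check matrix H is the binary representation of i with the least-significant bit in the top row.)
Syndrome s = H · r^T (mod 2), r = 011111001011100:
  s[0] = (101010101010101)·(011111001011100) mod 2 = 0+0+1+0+1+0+0+0+1+0+1+0+1+0+0 mod 2 = 1
  s[1] = (011001100110011)·(011111001011100) mod 2 = 0+1+1+0+0+1+0+0+0+0+1+0+0+0+0 mod 2 = 0
  s[2] = (000111100001111)·(011111001011100) mod 2 = 0+0+0+1+1+1+0+0+0+0+0+1+1+0+0 mod 2 = 1
  s[3] = (000000011111111)·(011111001011100) mod 2 = 0+0+0+0+0+0+0+0+1+0+1+1+1+0+0 mod 2 = 0
Syndrome = 1010
Column i of H is the binary representation of i, so the syndrome is the binary index of the flipped bit.
Read s = 1010 with s[0] as LSB: 1·2^0 + 0·2^1 + 1·2^2 + 0·2^3 = 5.
Error is at bit position 5.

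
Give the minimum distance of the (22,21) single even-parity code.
d_min = 2 (flipping one data bit also flips the parity bit, so the two closest codewords differ in exactly 2 positions).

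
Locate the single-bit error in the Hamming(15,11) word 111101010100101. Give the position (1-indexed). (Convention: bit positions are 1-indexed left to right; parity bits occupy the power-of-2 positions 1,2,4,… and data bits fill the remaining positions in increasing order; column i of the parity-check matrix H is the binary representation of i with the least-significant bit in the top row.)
Syndrome s = H · r^T (mod 2), r = 111101010100101:
  s[0] = (101010101010101)·(111101010100101) mod 2 = 1+0+1+0+0+0+0+0+0+0+0+0+1+0+1 mod 2 = 0
  s[1] = (011001100110011)·(111101010100101) mod 2 = 0+1+1+0+0+1+0+0+0+1+0+0+0+0+1 mod 2 = 1
  s[2] = (000111100001111)·(111101010100101) mod 2 = 0+0+0+1+0+1+0+0+0+0+0+0+1+0+1 mod 2 = 0
  s[3] = (000000011111111)·(111101010100101) mod 2 = 0+0+0+0+0+0+0+1+0+1+0+0+1+0+1 mod 2 = 0
Syndrome = 0100
Column i of H is the binary representation of i, so the syndrome is the binary index of the flipped bit.
Read s = 0100 with s[0] as LSB: 0·2^0 + 1·2^1 + 0·2^2 + 0·2^3 = 2.
Error is at bit position 2.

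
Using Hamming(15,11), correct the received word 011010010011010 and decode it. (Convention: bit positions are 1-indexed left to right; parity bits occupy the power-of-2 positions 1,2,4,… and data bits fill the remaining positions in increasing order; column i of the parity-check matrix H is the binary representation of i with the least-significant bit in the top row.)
Syndrome s = H · r^T (mod 2), r = 011010010011010:
  s[0] = (101010101010101)·(011010010011010) mod 2 = 0+0+1+0+1+0+0+0+0+0+1+0+0+0+0 mod 2 = 1
  s[1] = (011001100110011)·(011010010011010) mod 2 = 0+1+1+0+0+0+0+0+0+0+1+0+0+1+0 mod 2 = 0
  s[2] = (000111100001111)·(011010010011010) mod 2 = 0+0+0+0+1+0+0+0+0+0+0+1+0+1+0 mod 2 = 1
  s[3] = (000000011111111)·(011010010011010) mod 2 = 0+0+0+0+0+0+0+1+0+0+1+1+0+1+0 mod 2 = 0
Syndrome = 1010
Column 5 of H equals this syndrome → error at bit 5 (1-indexed).
Flip bit 5: 011010010011010 → 011000010011010
Extract data bits at positions {3,5,6,7,9,10,11,12,13,14,15}: 10000011010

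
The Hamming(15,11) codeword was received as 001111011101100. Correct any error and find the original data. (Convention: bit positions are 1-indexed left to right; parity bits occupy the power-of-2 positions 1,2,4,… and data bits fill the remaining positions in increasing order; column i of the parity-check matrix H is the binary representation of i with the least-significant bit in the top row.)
Syndrome s = H · r^T (mod 2), r = 001111011101100:
  s[0] = (101010101010101)·(001111011101100) mod 2 = 0+0+1+0+1+0+0+0+1+0+0+0+1+0+0 mod 2 = 0
  s[1] = (011001100110011)·(001111011101100) mod 2 = 0+0+1+0+0+1+0+0+0+1+0+0+0+0+0 mod 2 = 1
  s[2] = (000111100001111)·(001111011101100) mod 2 = 0+0+0+1+1+1+0+0+0+0+0+1+1+0+0 mod 2 = 1
  s[3] = (000000011111111)·(001111011101100) mod 2 = 0+0+0+0+0+0+0+1+1+1+0+1+1+0+0 mod 2 = 1
Syndrome = 0111
Column 14 of H equals this syndrome → error at bit 14 (1-indexed).
Flip bit 14: 001111011101100 → 001111011101110
Extract data bits at positions {3,5,6,7,9,10,11,12,13,14,15}: 11101101110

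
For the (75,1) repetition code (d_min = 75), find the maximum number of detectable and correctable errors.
Detection only: up to d_min − 1 = 74 errors.
Correction: up to ⌊(d_min − 1)/2⌋ = ⌊74/2⌋ = 37 errors.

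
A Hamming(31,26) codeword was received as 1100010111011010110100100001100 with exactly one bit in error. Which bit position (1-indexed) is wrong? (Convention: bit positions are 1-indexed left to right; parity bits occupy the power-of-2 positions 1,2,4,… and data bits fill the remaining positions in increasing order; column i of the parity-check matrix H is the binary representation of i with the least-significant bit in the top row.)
Syndrome s = H · r^T (mod 2), r = 1100010111011010110100100001100:
  s[0] = (1010101010101010101010101010101)·(1100010111011010110100100001100) mod 2 = 1+0+0+0+0+0+0+0+1+0+0+0+1+0+1+0+1+0+0+0+0+0+1+0+0+0+0+0+1+0+0 mod 2 = 1
  s[1] = (0110011001100110011001100110011)·(1100010111011010110100100001100) mod 2 = 0+1+0+0+0+1+0+0+0+1+0+0+0+0+1+0+0+1+0+0+0+0+1+0+0+0+0+0+0+0+0 mod 2 = 0
  s[2] = (0001111000011110000111100001111)·(1100010111011010110100100001100) mod 2 = 0+0+0+0+0+1+0+0+0+0+0+1+1+0+1+0+0+0+0+1+0+0+1+0+0+0+0+1+1+0+0 mod 2 = 0
  s[3] = (0000000111111110000000011111111)·(1100010111011010110100100001100) mod 2 = 0+0+0+0+0+0+0+1+1+1+0+1+1+0+1+0+0+0+0+0+0+0+0+0+0+0+0+1+1+0+0 mod 2 = 0
  s[4] = (0000000000000001111111111111111)·(1100010111011010110100100001100) mod 2 = 0+0+0+0+0+0+0+0+0+0+0+0+0+0+0+0+1+1+0+1+0+0+1+0+0+0+0+1+1+0+0 mod 2 = 0
Syndrome = 10000
Column i of H is the binary representation of i, so the syndrome is the binary index of the flipped bit.
Read s = 10000 with s[0] as LSB: 1·2^0 + 0·2^1 + 0·2^2 + 0·2^3 + 0·2^4 = 1.
Error is at bit position 1.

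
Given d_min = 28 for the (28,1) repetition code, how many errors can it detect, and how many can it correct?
Detection only: up to d_min − 1 = 27 errors.
Correction: up to ⌊(d_min − 1)/2⌋ = ⌊27/2⌋ = 13 errors.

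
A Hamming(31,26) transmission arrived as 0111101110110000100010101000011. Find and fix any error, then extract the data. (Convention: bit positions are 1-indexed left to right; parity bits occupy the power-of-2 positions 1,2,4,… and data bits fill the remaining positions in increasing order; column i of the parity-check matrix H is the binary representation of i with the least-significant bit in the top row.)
Syndrome s = H · r^T (mod 2), r = 0111101110110000100010101000011:
  s[0] = (1010101010101010101010101010101)·(0111101110110000100010101000011) mod 2 = 0+0+1+0+1+0+1+0+1+0+1+0+0+0+0+0+1+0+0+0+1+0+1+0+1+0+0+0+0+0+1 mod 2 = 0
  s[1] = (0110011001100110011001100110011)·(0111101110110000100010101000011) mod 2 = 0+1+1+0+0+0+1+0+0+0+1+0+0+0+0+0+0+0+0+0+0+0+1+0+0+0+0+0+0+1+1 mod 2 = 1
  s[2] = (0001111000011110000111100001111)·(0111101110110000100010101000011) mod 2 = 0+0+0+1+1+0+1+0+0+0+0+1+0+0+0+0+0+0+0+0+1+0+1+0+0+0+0+0+0+1+1 mod 2 = 0
  s[3] = (0000000111111110000000011111111)·(0111101110110000100010101000011) mod 2 = 0+0+0+0+0+0+0+1+1+0+1+1+0+0+0+0+0+0+0+0+0+0+0+0+1+0+0+0+0+1+1 mod 2 = 1
  s[4] = (0000000000000001111111111111111)·(0111101110110000100010101000011) mod 2 = 0+0+0+0+0+0+0+0+0+0+0+0+0+0+0+0+1+0+0+0+1+0+1+0+1+0+0+0+0+1+1 mod 2 = 0
Syndrome = 01010
Column 10 of H equals this syndrome → error at bit 10 (1-indexed).
Flip bit 10: 0111101110110000100010101000011 → 0111101111110000100010101000011
Extract data bits at positions {3,5,6,7,9,10,11,12,13,14,15,17,18,19,20,21,22,23,24,25,26,27,28,29,30,31}: 11011111000100010101000011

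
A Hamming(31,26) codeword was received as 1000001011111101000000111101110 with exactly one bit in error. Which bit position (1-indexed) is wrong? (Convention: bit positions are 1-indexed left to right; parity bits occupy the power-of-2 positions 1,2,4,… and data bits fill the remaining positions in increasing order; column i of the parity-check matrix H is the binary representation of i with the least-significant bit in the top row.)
Syndrome s = H · r^T (mod 2), r = 1000001011111101000000111101110:
  s[0] = (1010101010101010101010101010101)·(1000001011111101000000111101110) mod 2 = 1+0+0+0+0+0+1+0+1+0+1+0+1+0+0+0+0+0+0+0+0+0+1+0+1+0+0+0+1+0+0 mod 2 = 0
  s[1] = (0110011001100110011001100110011)·(1000001011111101000000111101110) mod 2 = 0+0+0+0+0+0+1+0+0+1+1+0+0+1+0+0+0+0+0+0+0+0+1+0+0+1+0+0+0+1+0 mod 2 = 1
  s[2] = (0001111000011110000111100001111)·(1000001011111101000000111101110) mod 2 = 0+0+0+0+0+0+1+0+0+0+0+1+1+1+0+0+0+0+0+0+0+0+1+0+0+0+0+1+1+1+0 mod 2 = 0
  s[3] = (0000000111111110000000011111111)·(1000001011111101000000111101110) mod 2 = 0+0+0+0+0+0+0+0+1+1+1+1+1+1+0+0+0+0+0+0+0+0+0+1+1+1+0+1+1+1+0 mod 2 = 0
  s[4] = (0000000000000001111111111111111)·(1000001011111101000000111101110) mod 2 = 0+0+0+0+0+0+0+0+0+0+0+0+0+0+0+1+0+0+0+0+0+0+1+1+1+1+0+1+1+1+0 mod 2 = 0
Syndrome = 01000
Column i of H is the binary representation of i, so the syndrome is the binary index of the flipped bit.
Read s = 01000 with s[0] as LSB: 0·2^0 + 1·2^1 + 0·2^2 + 0·2^3 + 0·2^4 = 2.
Error is at bit position 2.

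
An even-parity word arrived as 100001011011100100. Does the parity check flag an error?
Sum of received bits: 1+0+0+0+0+1+0+1+1+0+1+1+1+0+0+1+0+0 = 8; 8 mod 2 = 0. Result is 0 → no error detected.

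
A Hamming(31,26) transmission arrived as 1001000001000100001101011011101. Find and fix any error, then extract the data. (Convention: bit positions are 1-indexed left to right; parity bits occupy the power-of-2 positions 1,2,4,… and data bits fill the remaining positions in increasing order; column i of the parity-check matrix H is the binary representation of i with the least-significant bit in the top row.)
Syndrome s = H · r^T (mod 2), r = 1001000001000100001101011011101:
  s[0] = (1010101010101010101010101010101)·(1001000001000100001101011011101) mod 2 = 1+0+0+0+0+0+0+0+0+0+0+0+0+0+0+0+0+0+1+0+0+0+0+0+1+0+1+0+1+0+1 mod 2 = 0
  s[1] = (0110011001100110011001100110011)·(1001000001000100001101011011101) mod 2 = 0+0+0+0+0+0+0+0+0+1+0+0+0+1+0+0+0+0+1+0+0+1+0+0+0+0+1+0+0+0+1 mod 2 = 0
  s[2] = (0001111000011110000111100001111)·(1001000001000100001101011011101) mod 2 = 0+0+0+1+0+0+0+0+0+0+0+0+0+1+0+0+0+0+0+1+0+1+0+0+0+0+0+1+1+0+1 mod 2 = 1
  s[3] = (0000000111111110000000011111111)·(1001000001000100001101011011101) mod 2 = 0+0+0+0+0+0+0+0+0+1+0+0+0+1+0+0+0+0+0+0+0+0+0+1+1+0+1+1+1+0+1 mod 2 = 0
  s[4] = (0000000000000001111111111111111)·(1001000001000100001101011011101) mod 2 = 0+0+0+0+0+0+0+0+0+0+0+0+0+0+0+0+0+0+1+1+0+1+0+1+1+0+1+1+1+0+1 mod 2 = 1
Syndrome = 00101
Column 20 of H equals this syndrome → error at bit 20 (1-indexed).
Flip bit 20: 1001000001000100001101011011101 → 1001000001000100001001011011101
Extract data bits at positions {3,5,6,7,9,10,11,12,13,14,15,17,18,19,20,21,22,23,24,25,26,27,28,29,30,31}: 00000100010001001011011101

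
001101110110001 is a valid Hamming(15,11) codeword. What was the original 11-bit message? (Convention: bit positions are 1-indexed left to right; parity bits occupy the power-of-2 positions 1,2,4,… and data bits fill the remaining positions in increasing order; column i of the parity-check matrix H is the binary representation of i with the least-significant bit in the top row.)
Parity bits occupy power-of-2 positions; data bits are at positions {3,5,6,7,9,10,11,12,13,14,15} (1-indexed).
Extract: c[3]=1 c[5]=0 c[6]=1 c[7]=1 c[9]=0 c[10]=1 c[11]=1 c[12]=0 c[13]=0 c[14]=0 c[15]=1
Data = 10110110001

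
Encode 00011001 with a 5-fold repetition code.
Repeat each bit 5× and concatenate:
0→00000  0→00000  0→00000  1→11111  1→11111  0→00000  0→00000  1→11111
Codeword = 0000000000000001111111111000000000011111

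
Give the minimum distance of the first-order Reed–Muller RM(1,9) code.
d_min = 256 (RM(1,9) has length 512 and minimum distance 2^(m−1) = 256).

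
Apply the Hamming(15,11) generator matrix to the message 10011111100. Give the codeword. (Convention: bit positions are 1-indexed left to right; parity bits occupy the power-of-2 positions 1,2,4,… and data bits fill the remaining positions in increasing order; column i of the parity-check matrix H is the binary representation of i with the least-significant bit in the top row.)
Codeword c = d · G (mod 2), d = 10011111100:
  c[0] = d·G[:,0] = (10011111100)·(11011010101) mod 2 = 1+0+0+1+1+0+1+0+1+0+0 mod 2 = 1
  c[1] = d·G[:,1] = (10011111100)·(10110110011) mod 2 = 1+0+0+1+0+1+1+0+0+0+0 mod 2 = 0
  c[2] = d·G[:,2] = (10011111100)·(10000000000) mod 2 = 1+0+0+0+0+0+0+0+0+0+0 mod 2 = 1
  c[3] = d·G[:,3] = (10011111100)·(01110001111) mod 2 = 0+0+0+1+0+0+0+1+1+0+0 mod 2 = 1
  c[4] = d·G[:,4] = (10011111100)·(01000000000) mod 2 = 0+0+0+0+0+0+0+0+0+0+0 mod 2 = 0
  c[5] = d·G[:,5] = (10011111100)·(00100000000) mod 2 = 0+0+0+0+0+0+0+0+0+0+0 mod 2 = 0
  c[6] = d·G[:,6] = (10011111100)·(00010000000) mod 2 = 0+0+0+1+0+0+0+0+0+0+0 mod 2 = 1
  c[7] = d·G[:,7] = (10011111100)·(00001111111) mod 2 = 0+0+0+0+1+1+1+1+1+0+0 mod 2 = 1
  c[8] = d·G[:,8] = (10011111100)·(00001000000) mod 2 = 0+0+0+0+1+0+0+0+0+0+0 mod 2 = 1
  c[9] = d·G[:,9] = (10011111100)·(00000100000) mod 2 = 0+0+0+0+0+1+0+0+0+0+0 mod 2 = 1
  c[10] = d·G[:,10] = (10011111100)·(00000010000) mod 2 = 0+0+0+0+0+0+1+0+0+0+0 mod 2 = 1
  c[11] = d·G[:,11] = (10011111100)·(00000001000) mod 2 = 0+0+0+0+0+0+0+1+0+0+0 mod 2 = 1
  c[12] = d·G[:,12] = (10011111100)·(00000000100) mod 2 = 0+0+0+0+0+0+0+0+1+0+0 mod 2 = 1
  c[13] = d·G[:,13] = (10011111100)·(00000000010) mod 2 = 0+0+0+0+0+0+0+0+0+0+0 mod 2 = 0
  c[14] = d·G[:,14] = (10011111100)·(00000000001) mod 2 = 0+0+0+0+0+0+0+0+0+0+0 mod 2 = 0
Codeword = 101100111111100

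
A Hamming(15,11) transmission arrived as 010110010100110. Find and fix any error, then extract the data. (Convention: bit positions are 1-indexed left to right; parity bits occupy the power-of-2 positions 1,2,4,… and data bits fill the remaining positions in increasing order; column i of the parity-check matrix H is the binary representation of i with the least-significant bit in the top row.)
Syndrome s = H · r^T (mod 2), r = 010110010100110:
  s[0] = (101010101010101)·(010110010100110) mod 2 = 0+0+0+0+1+0+0+0+0+0+0+0+1+0+0 mod 2 = 0
  s[1] = (011001100110011)·(010110010100110) mod 2 = 0+1+0+0+0+0+0+0+0+1+0+0+0+1+0 mod 2 = 1
  s[2] = (000111100001111)·(010110010100110) mod 2 = 0+0+0+1+1+0+0+0+0+0+0+0+1+1+0 mod 2 = 0
  s[3] = (000000011111111)·(010110010100110) mod 2 = 0+0+0+0+0+0+0+1+0+1+0+0+1+1+0 mod 2 = 0
Syndrome = 0100
Column 2 of H equals this syndrome → error at bit 2 (1-indexed).
Flip bit 2: 010110010100110 → 000110010100110
Extract data bits at positions {3,5,6,7,9,10,11,12,13,14,15}: 01000100110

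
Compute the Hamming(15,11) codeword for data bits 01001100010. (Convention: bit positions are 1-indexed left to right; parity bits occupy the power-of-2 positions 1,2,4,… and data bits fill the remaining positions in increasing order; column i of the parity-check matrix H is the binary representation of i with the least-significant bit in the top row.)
Codeword c = d · G (mod 2), d = 01001100010:
  c[0] = d·G[:,0] = (01001100010)·(11011010101) mod 2 = 0+1+0+0+1+0+0+0+0+0+0 mod 2 = 0
  c[1] = d·G[:,1] = (01001100010)·(10110110011) mod 2 = 0+0+0+0+0+1+0+0+0+1+0 mod 2 = 0
  c[2] = d·G[:,2] = (01001100010)·(10000000000) mod 2 = 0+0+0+0+0+0+0+0+0+0+0 mod 2 = 0
  c[3] = d·G[:,3] = (01001100010)·(01110001111) mod 2 = 0+1+0+0+0+0+0+0+0+1+0 mod 2 = 0
  c[4] = d·G[:,4] = (01001100010)·(01000000000) mod 2 = 0+1+0+0+0+0+0+0+0+0+0 mod 2 = 1
  c[5] = d·G[:,5] = (01001100010)·(00100000000) mod 2 = 0+0+0+0+0+0+0+0+0+0+0 mod 2 = 0
  c[6] = d·G[:,6] = (01001100010)·(00010000000) mod 2 = 0+0+0+0+0+0+0+0+0+0+0 mod 2 = 0
  c[7] = d·G[:,7] = (01001100010)·(00001111111) mod 2 = 0+0+0+0+1+1+0+0+0+1+0 mod 2 = 1
  c[8] = d·G[:,8] = (01001100010)·(00001000000) mod 2 = 0+0+0+0+1+0+0+0+0+0+0 mod 2 = 1
  c[9] = d·G[:,9] = (01001100010)·(00000100000) mod 2 = 0+0+0+0+0+1+0+0+0+0+0 mod 2 = 1
  c[10] = d·G[:,10] = (01001100010)·(00000010000) mod 2 = 0+0+0+0+0+0+0+0+0+0+0 mod 2 = 0
  c[11] = d·G[:,11] = (01001100010)·(00000001000) mod 2 = 0+0+0+0+0+0+0+0+0+0+0 mod 2 = 0
  c[12] = d·G[:,12] = (01001100010)·(00000000100) mod 2 = 0+0+0+0+0+0+0+0+0+0+0 mod 2 = 0
  c[13] = d·G[:,13] = (01001100010)·(00000000010) mod 2 = 0+0+0+0+0+0+0+0+0+1+0 mod 2 = 1
  c[14] = d·G[:,14] = (01001100010)·(00000000001) mod 2 = 0+0+0+0+0+0+0+0+0+0+0 mod 2 = 0
Codeword = 000010011100010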